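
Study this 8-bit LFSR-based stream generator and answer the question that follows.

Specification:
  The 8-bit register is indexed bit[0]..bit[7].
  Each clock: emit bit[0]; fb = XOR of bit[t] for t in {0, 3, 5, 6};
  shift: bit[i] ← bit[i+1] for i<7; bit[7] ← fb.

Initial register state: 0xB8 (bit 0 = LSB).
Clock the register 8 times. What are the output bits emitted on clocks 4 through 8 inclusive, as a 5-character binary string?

11101

reg_0 = 0xB8
clock 1: out=0, reg = 0x5C
clock 2: out=0, reg = 0x2E
clock 3: out=0, reg = 0x17
clock 4: out=1, reg = 0x8B
clock 5: out=1, reg = 0x45
clock 6: out=1, reg = 0x22
clock 7: out=0, reg = 0x91
clock 8: out=1, reg = 0xC8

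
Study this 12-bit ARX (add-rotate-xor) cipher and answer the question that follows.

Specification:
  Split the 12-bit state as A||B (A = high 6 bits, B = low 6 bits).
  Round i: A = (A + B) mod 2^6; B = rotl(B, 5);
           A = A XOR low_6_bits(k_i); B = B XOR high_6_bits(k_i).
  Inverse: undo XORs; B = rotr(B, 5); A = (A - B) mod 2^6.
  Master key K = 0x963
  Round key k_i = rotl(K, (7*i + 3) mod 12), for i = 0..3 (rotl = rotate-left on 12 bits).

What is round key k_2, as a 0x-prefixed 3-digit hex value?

K = 0x963
k_0 = rotl(K, (7*0+3) mod 12) = rotl(K, 3) = 0xB1C
k_1 = rotl(K, (7*1+3) mod 12) = rotl(K, 10) = 0xE58
k_2 = rotl(K, (7*2+3) mod 12) = rotl(K, 5) = 0xC72

0xC72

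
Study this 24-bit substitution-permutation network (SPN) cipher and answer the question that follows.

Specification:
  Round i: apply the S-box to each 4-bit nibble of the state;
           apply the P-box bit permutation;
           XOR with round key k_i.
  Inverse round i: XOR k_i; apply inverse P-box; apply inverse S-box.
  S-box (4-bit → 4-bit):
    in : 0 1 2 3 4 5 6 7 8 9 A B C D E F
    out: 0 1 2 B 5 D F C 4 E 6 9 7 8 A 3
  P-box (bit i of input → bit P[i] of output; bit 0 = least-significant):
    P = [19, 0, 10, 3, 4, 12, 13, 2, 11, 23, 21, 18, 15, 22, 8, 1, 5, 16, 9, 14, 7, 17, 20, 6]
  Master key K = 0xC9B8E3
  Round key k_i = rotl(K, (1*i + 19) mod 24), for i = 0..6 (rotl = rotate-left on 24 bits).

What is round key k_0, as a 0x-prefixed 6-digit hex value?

0x1E4DC7

K = 0xC9B8E3
k_0 = rotl(K, (1*0+19) mod 24) = rotl(K, 19) = 0x1E4DC7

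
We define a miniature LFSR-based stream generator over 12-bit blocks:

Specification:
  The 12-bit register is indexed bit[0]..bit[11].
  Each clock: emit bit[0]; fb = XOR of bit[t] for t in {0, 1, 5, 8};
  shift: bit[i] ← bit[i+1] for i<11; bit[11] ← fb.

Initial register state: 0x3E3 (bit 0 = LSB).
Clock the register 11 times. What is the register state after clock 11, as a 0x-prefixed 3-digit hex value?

0x7DC

reg_0 = 0x3E3
clock 1: out=1, reg = 0x1F1
clock 2: out=1, reg = 0x8F8
clock 3: out=0, reg = 0xC7C
clock 4: out=0, reg = 0xE3E
clock 5: out=0, reg = 0x71F
clock 6: out=1, reg = 0xB8F
clock 7: out=1, reg = 0xDC7
clock 8: out=1, reg = 0xEE3
clock 9: out=1, reg = 0xF71
clock 10: out=1, reg = 0xFB8
clock 11: out=0, reg = 0x7DC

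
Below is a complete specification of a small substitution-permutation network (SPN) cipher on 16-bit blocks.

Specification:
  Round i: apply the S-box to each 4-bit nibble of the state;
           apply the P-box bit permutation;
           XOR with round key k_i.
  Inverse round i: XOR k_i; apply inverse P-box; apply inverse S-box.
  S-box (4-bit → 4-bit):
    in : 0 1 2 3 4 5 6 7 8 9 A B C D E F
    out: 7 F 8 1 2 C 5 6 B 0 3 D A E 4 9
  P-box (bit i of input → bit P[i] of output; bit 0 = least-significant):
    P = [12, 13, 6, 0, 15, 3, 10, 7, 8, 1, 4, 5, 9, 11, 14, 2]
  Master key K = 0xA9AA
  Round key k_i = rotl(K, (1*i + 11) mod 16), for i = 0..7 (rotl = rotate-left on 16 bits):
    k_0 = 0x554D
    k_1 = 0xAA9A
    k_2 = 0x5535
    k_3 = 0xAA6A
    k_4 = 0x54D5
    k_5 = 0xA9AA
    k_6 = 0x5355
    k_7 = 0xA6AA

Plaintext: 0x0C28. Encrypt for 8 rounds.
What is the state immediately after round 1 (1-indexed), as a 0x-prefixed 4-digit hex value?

0x2FEE

s_0 = plaintext = 0x0C28
s_1 = Round(s_0, k_0) = 0x2FEE
s_2 = Round(s_1, k_1) = 0xAFFE
s_3 = Round(s_2, k_2) = 0xDED5
s_4 = Round(s_3, k_3) = 0xE6B7
s_5 = Round(s_4, k_4) = 0xB105
s_6 = Round(s_5, k_5) = 0x6ED5
s_7 = Round(s_6, k_6) = 0x158C
s_8 = Round(s_7, k_7) = 0x4C17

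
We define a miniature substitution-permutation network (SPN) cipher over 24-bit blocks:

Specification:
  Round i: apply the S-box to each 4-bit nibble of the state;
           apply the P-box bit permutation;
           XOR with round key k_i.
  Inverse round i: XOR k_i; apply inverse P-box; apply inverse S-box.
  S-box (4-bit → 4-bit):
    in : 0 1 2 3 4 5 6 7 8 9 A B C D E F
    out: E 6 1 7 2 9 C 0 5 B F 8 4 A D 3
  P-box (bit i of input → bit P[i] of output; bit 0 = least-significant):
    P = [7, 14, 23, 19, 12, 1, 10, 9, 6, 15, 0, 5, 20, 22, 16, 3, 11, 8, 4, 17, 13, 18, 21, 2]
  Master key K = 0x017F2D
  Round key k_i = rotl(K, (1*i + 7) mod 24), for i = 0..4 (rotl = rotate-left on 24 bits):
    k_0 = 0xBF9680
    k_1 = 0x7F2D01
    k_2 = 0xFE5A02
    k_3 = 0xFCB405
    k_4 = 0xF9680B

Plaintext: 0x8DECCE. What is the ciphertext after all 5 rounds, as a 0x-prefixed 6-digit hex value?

s_0 = plaintext = 0x8DECCE
s_1 = Round(s_0, k_0) = 0x04B309
s_2 = Round(s_1, k_1) = 0x53EACE
s_3 = Round(s_2, k_2) = 0x67F7FF
s_4 = Round(s_3, k_3) = 0x8CE483
s_5 = Round(s_4, k_4) = 0x489C93

0x489C93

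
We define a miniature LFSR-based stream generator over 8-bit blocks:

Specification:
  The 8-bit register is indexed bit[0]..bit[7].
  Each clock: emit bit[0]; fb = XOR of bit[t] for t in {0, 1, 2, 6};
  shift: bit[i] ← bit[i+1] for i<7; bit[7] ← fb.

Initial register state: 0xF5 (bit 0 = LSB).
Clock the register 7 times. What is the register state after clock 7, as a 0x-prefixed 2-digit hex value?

reg_0 = 0xF5
clock 1: out=1, reg = 0xFA
clock 2: out=0, reg = 0x7D
clock 3: out=1, reg = 0xBE
clock 4: out=0, reg = 0x5F
clock 5: out=1, reg = 0x2F
clock 6: out=1, reg = 0x97
clock 7: out=1, reg = 0xCB

0xCB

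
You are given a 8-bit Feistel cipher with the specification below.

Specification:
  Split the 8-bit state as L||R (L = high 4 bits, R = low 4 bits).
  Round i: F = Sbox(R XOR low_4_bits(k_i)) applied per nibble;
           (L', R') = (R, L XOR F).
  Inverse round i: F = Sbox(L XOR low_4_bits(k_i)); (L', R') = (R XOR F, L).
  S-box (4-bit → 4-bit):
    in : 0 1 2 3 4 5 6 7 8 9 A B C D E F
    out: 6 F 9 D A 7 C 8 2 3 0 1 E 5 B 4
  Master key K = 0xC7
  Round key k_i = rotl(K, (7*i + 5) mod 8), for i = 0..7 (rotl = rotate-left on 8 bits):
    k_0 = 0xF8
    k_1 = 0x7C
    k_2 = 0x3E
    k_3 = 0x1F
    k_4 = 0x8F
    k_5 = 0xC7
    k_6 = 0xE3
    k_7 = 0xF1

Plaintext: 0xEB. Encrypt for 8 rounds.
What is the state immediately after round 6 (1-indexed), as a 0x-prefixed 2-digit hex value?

s_0 = plaintext = 0xEB
s_1 = Round(s_0, k_0) = 0xB3
s_2 = Round(s_1, k_1) = 0x3F
s_3 = Round(s_2, k_2) = 0xFC
s_4 = Round(s_3, k_3) = 0xC2
s_5 = Round(s_4, k_4) = 0x29
s_6 = Round(s_5, k_5) = 0x99
s_7 = Round(s_6, k_6) = 0x99
s_8 = Round(s_7, k_7) = 0x9B

0x99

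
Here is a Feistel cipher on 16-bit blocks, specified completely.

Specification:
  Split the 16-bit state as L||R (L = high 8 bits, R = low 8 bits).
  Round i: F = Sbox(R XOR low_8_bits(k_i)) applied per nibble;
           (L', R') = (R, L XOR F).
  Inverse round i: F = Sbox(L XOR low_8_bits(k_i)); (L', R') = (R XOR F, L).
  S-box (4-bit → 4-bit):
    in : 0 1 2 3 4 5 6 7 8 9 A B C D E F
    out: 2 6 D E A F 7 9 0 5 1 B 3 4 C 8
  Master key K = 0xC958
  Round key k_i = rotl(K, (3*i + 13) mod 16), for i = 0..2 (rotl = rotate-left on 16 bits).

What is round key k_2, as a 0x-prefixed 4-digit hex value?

K = 0xC958
k_0 = rotl(K, (3*0+13) mod 16) = rotl(K, 13) = 0x192B
k_1 = rotl(K, (3*1+13) mod 16) = rotl(K, 0) = 0xC958
k_2 = rotl(K, (3*2+13) mod 16) = rotl(K, 3) = 0x4AC6

0x4AC6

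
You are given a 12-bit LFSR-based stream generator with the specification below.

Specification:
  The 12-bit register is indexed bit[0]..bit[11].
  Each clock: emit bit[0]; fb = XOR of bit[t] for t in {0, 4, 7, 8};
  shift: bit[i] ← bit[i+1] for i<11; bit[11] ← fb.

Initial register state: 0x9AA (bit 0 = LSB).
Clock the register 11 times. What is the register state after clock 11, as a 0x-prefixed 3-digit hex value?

reg_0 = 0x9AA
clock 1: out=0, reg = 0x4D5
clock 2: out=1, reg = 0xA6A
clock 3: out=0, reg = 0x535
clock 4: out=1, reg = 0xA9A
clock 5: out=0, reg = 0x54D
clock 6: out=1, reg = 0x2A6
clock 7: out=0, reg = 0x953
clock 8: out=1, reg = 0xCA9
clock 9: out=1, reg = 0x654
clock 10: out=0, reg = 0xB2A
clock 11: out=0, reg = 0xD95

0xD95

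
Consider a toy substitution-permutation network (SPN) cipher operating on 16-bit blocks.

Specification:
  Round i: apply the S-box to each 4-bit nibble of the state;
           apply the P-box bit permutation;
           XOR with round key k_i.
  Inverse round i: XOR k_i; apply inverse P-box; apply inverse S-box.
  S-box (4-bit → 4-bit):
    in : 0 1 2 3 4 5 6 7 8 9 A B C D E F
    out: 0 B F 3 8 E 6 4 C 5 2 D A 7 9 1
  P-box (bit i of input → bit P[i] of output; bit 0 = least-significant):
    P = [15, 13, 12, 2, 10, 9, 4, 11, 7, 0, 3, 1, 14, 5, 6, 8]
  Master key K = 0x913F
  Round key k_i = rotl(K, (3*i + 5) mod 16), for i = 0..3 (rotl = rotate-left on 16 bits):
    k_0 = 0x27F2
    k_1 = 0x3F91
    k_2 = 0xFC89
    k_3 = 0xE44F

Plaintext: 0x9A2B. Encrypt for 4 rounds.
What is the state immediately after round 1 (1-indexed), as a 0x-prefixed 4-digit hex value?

s_0 = plaintext = 0x9A2B
s_1 = Round(s_0, k_0) = 0xF9A7
s_2 = Round(s_1, k_1) = 0x6D19
s_3 = Round(s_2, k_2) = 0x6260
s_4 = Round(s_3, k_3) = 0xE6B4

0xF9A7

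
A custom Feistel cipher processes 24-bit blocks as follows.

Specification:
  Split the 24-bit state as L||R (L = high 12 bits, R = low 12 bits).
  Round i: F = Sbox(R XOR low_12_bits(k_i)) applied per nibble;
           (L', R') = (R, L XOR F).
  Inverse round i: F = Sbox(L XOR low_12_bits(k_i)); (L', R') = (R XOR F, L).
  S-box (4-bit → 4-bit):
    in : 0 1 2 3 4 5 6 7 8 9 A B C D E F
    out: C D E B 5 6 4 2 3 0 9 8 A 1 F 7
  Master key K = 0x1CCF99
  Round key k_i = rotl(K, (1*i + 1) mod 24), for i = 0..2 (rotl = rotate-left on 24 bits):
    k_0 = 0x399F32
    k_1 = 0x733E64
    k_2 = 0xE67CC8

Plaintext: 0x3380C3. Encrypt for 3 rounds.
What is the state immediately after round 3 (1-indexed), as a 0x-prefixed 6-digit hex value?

s_0 = plaintext = 0x3380C3
s_1 = Round(s_0, k_0) = 0x0C3445
s_2 = Round(s_1, k_1) = 0x44592E
s_3 = Round(s_2, k_2) = 0x92E2B1

0x92E2B1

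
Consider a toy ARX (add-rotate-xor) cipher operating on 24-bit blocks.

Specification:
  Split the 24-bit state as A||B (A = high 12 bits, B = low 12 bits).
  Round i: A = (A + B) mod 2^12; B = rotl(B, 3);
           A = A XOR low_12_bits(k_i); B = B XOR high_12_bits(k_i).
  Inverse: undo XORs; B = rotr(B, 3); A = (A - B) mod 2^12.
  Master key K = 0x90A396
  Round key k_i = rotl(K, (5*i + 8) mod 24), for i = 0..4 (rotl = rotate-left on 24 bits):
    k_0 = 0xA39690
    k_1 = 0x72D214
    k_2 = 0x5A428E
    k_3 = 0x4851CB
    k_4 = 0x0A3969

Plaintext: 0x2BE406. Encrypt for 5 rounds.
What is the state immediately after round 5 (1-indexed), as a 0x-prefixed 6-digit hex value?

0x938D71

s_0 = plaintext = 0x2BE406
s_1 = Round(s_0, k_0) = 0x054A0B
s_2 = Round(s_1, k_1) = 0x84B770
s_3 = Round(s_2, k_2) = 0xD35E27
s_4 = Round(s_3, k_3) = 0xA975BA
s_5 = Round(s_4, k_4) = 0x938D71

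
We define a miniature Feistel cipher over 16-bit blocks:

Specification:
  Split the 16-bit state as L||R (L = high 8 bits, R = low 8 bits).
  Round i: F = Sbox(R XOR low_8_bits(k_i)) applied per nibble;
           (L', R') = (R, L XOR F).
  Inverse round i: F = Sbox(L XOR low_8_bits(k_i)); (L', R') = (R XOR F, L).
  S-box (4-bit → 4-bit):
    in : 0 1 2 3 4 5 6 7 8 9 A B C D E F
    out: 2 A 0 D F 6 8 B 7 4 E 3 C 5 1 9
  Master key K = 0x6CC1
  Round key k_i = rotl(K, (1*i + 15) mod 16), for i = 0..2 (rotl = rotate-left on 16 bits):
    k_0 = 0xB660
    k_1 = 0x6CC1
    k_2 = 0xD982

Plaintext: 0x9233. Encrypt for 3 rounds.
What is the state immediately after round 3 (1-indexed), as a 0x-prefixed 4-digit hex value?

s_0 = plaintext = 0x9233
s_1 = Round(s_0, k_0) = 0x33FF
s_2 = Round(s_1, k_1) = 0xFFE2
s_3 = Round(s_2, k_2) = 0xE27D

0xE27D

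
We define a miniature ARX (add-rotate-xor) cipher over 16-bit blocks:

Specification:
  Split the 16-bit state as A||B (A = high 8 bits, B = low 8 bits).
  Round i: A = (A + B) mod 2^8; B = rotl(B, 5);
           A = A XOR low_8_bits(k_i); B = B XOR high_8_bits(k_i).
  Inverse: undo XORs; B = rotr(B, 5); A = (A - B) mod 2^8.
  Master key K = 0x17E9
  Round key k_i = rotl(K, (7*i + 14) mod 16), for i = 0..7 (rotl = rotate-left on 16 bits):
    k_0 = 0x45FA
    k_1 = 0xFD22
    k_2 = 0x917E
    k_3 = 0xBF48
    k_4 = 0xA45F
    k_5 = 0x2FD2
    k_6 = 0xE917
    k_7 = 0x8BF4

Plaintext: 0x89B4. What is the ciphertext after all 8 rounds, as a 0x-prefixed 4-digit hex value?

0xAB61

s_0 = plaintext = 0x89B4
s_1 = Round(s_0, k_0) = 0xC7D3
s_2 = Round(s_1, k_1) = 0xB887
s_3 = Round(s_2, k_2) = 0x4161
s_4 = Round(s_3, k_3) = 0xEA93
s_5 = Round(s_4, k_4) = 0x22D6
s_6 = Round(s_5, k_5) = 0x2AF5
s_7 = Round(s_6, k_6) = 0x0857
s_8 = Round(s_7, k_7) = 0xAB61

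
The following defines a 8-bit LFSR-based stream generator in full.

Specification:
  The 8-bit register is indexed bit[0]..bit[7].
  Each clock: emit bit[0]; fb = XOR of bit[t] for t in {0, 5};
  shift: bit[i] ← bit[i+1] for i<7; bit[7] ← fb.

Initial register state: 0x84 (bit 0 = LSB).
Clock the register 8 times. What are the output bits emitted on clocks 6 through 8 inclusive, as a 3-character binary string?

reg_0 = 0x84
clock 1: out=0, reg = 0x42
clock 2: out=0, reg = 0x21
clock 3: out=1, reg = 0x10
clock 4: out=0, reg = 0x08
clock 5: out=0, reg = 0x04
clock 6: out=0, reg = 0x02
clock 7: out=0, reg = 0x01
clock 8: out=1, reg = 0x80

001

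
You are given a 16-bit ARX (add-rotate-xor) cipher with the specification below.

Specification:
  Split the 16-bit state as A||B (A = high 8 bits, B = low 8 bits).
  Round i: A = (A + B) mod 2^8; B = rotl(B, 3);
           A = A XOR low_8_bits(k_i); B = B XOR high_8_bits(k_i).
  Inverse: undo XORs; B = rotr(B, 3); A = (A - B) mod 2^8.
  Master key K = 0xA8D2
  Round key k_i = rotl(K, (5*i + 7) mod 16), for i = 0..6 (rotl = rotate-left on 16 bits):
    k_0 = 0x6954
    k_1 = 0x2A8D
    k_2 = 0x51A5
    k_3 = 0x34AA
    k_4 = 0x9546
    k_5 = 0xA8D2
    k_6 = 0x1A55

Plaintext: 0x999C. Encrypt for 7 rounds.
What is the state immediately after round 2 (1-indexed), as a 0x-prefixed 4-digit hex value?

s_0 = plaintext = 0x999C
s_1 = Round(s_0, k_0) = 0x618D
s_2 = Round(s_1, k_1) = 0x6346
s_3 = Round(s_2, k_2) = 0x0C63
s_4 = Round(s_3, k_3) = 0xC52F
s_5 = Round(s_4, k_4) = 0xB2EC
s_6 = Round(s_5, k_5) = 0x4CCF
s_7 = Round(s_6, k_6) = 0x4E64

0x6346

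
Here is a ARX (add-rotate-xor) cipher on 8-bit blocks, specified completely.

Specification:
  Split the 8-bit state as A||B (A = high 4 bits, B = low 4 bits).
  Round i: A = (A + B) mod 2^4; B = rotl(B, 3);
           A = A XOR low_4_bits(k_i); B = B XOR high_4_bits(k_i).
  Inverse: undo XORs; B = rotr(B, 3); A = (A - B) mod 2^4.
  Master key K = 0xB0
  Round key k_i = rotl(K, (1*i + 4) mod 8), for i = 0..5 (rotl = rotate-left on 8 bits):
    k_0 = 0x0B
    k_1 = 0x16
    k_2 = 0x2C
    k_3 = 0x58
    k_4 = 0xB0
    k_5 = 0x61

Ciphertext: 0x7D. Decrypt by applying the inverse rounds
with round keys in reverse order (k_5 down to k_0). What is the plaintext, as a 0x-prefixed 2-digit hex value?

s_0 = ciphertext = 0x7D
s_1 = InvRound(s_0, k_5) = 0xF7
s_2 = InvRound(s_1, k_4) = 0x69
s_3 = InvRound(s_2, k_3) = 0x59
s_4 = InvRound(s_3, k_2) = 0x27
s_5 = InvRound(s_4, k_1) = 0x8C
s_6 = InvRound(s_5, k_0) = 0xA9

0xA9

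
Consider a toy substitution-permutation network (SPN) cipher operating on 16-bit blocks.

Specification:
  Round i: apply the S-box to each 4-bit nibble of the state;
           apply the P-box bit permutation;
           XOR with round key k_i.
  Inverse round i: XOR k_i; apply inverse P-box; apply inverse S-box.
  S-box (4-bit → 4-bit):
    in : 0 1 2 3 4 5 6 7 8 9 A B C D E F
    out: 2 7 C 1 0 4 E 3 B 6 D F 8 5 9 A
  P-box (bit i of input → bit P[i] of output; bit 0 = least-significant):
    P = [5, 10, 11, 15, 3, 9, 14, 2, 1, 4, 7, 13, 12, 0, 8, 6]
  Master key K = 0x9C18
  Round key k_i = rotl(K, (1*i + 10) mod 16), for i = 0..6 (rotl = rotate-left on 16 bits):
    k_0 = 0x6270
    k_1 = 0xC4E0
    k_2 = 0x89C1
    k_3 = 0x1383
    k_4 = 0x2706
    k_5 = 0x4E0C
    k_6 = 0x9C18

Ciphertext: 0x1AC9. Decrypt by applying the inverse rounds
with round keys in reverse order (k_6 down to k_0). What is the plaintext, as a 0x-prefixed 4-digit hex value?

0xD5DD

s_0 = ciphertext = 0x1AC9
s_1 = InvRound(s_0, k_6) = 0xF90F
s_2 = InvRound(s_1, k_5) = 0x1E0F
s_3 = InvRound(s_2, k_4) = 0x1C35
s_4 = InvRound(s_3, k_3) = 0x51F1
s_5 = InvRound(s_4, k_2) = 0x305A
s_6 = InvRound(s_5, k_1) = 0x3BD8
s_7 = InvRound(s_6, k_0) = 0xD5DD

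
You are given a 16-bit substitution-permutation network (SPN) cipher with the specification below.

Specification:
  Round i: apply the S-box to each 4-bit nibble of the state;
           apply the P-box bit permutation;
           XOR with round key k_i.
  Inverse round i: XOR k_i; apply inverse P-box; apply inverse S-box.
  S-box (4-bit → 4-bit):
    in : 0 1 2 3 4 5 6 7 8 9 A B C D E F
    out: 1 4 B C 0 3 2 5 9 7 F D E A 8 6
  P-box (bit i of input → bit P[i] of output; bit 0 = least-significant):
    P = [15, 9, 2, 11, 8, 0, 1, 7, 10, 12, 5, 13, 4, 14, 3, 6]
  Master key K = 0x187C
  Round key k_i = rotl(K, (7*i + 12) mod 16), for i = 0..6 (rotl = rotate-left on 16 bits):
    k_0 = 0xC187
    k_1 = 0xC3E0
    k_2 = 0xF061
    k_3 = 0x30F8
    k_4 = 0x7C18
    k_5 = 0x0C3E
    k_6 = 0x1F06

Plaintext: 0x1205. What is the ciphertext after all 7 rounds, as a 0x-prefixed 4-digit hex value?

s_0 = plaintext = 0x1205
s_1 = Round(s_0, k_0) = 0x768F
s_2 = Round(s_1, k_1) = 0xD07C
s_3 = Round(s_2, k_2) = 0xBF27
s_4 = Round(s_3, k_3) = 0xA105
s_5 = Round(s_4, k_4) = 0xBF60
s_6 = Round(s_5, k_5) = 0x9C47
s_7 = Round(s_6, k_6) = 0xEF3A

0xEF3A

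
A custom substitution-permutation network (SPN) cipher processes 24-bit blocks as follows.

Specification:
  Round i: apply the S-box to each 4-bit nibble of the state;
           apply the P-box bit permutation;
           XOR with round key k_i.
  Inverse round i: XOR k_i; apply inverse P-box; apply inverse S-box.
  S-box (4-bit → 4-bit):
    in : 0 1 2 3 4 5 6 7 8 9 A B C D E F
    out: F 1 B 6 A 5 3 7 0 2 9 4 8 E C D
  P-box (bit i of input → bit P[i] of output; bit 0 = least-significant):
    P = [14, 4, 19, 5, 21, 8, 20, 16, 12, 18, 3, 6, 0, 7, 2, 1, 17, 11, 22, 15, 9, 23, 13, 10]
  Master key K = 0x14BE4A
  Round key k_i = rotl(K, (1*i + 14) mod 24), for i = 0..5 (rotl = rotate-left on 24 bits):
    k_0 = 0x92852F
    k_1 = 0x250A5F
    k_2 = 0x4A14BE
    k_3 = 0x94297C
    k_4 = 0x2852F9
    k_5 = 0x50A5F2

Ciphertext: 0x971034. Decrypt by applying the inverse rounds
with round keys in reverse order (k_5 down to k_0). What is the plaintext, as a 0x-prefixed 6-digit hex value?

0xC7D45F

s_0 = ciphertext = 0x971034
s_1 = InvRound(s_0, k_5) = 0xDFD248
s_2 = InvRound(s_1, k_4) = 0x9F69F4
s_3 = InvRound(s_2, k_3) = 0x819BC5
s_4 = InvRound(s_3, k_2) = 0x20AE4D
s_5 = InvRound(s_4, k_1) = 0xECC9C9
s_6 = InvRound(s_5, k_0) = 0xC7D45F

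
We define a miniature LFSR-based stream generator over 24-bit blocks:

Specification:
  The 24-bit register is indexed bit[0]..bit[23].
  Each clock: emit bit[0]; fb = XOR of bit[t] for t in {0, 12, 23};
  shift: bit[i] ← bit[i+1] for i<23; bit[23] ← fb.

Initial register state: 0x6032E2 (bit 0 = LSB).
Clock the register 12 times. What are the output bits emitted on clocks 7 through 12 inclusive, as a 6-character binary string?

110100

reg_0 = 0x6032E2
clock 1: out=0, reg = 0xB01971
clock 2: out=1, reg = 0xD80CB8
clock 3: out=0, reg = 0xEC065C
clock 4: out=0, reg = 0xF6032E
clock 5: out=0, reg = 0xFB0197
clock 6: out=1, reg = 0x7D80CB
clock 7: out=1, reg = 0xBEC065
clock 8: out=1, reg = 0x5F6032
clock 9: out=0, reg = 0x2FB019
clock 10: out=1, reg = 0x17D80C
clock 11: out=0, reg = 0x8BEC06
clock 12: out=0, reg = 0xC5F603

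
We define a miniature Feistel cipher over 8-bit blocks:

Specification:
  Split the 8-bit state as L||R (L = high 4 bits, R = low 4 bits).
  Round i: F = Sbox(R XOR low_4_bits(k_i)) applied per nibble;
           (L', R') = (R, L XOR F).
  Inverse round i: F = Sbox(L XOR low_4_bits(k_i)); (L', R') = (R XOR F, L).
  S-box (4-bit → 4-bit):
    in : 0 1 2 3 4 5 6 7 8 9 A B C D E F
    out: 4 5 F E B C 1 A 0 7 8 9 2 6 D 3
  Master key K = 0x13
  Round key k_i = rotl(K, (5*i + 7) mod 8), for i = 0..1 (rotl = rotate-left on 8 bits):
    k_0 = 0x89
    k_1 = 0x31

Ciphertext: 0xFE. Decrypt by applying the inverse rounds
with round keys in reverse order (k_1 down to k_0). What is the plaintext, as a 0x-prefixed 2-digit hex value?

s_0 = ciphertext = 0xFE
s_1 = InvRound(s_0, k_1) = 0x3F
s_2 = InvRound(s_1, k_0) = 0x73

0x73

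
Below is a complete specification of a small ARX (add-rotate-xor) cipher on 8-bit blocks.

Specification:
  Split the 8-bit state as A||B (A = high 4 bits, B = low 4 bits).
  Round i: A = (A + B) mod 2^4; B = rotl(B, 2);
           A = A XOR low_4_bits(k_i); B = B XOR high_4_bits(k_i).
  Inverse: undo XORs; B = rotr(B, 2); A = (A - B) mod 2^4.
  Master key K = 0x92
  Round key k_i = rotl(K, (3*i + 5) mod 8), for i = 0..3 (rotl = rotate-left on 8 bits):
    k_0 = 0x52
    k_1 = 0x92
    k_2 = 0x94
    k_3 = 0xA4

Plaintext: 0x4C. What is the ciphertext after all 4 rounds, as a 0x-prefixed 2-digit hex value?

0x3C

s_0 = plaintext = 0x4C
s_1 = Round(s_0, k_0) = 0x26
s_2 = Round(s_1, k_1) = 0xA0
s_3 = Round(s_2, k_2) = 0xE9
s_4 = Round(s_3, k_3) = 0x3C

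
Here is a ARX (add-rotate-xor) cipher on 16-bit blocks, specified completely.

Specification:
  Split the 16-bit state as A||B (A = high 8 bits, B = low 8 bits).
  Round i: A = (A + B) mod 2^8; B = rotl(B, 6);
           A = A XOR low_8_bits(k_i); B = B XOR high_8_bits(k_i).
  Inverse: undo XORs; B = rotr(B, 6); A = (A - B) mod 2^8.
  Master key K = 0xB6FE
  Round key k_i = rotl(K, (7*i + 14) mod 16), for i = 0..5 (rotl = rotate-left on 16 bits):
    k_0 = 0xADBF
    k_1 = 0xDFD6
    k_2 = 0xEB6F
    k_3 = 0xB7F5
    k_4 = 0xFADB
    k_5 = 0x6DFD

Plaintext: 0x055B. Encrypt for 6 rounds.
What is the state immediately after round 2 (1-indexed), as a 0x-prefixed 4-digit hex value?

s_0 = plaintext = 0x055B
s_1 = Round(s_0, k_0) = 0xDF7B
s_2 = Round(s_1, k_1) = 0x8C01
s_3 = Round(s_2, k_2) = 0xE2AB
s_4 = Round(s_3, k_3) = 0x785D
s_5 = Round(s_4, k_4) = 0x0EAD
s_6 = Round(s_5, k_5) = 0x4606

0x8C01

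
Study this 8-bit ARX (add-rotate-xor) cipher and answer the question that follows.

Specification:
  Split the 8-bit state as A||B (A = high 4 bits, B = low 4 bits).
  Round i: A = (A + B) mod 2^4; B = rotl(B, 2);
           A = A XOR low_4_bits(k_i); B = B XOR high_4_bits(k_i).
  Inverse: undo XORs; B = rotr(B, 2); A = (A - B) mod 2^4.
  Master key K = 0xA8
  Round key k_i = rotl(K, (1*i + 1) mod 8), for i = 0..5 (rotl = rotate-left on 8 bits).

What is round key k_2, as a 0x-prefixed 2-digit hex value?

0x45

K = 0xA8
k_0 = rotl(K, (1*0+1) mod 8) = rotl(K, 1) = 0x51
k_1 = rotl(K, (1*1+1) mod 8) = rotl(K, 2) = 0xA2
k_2 = rotl(K, (1*2+1) mod 8) = rotl(K, 3) = 0x45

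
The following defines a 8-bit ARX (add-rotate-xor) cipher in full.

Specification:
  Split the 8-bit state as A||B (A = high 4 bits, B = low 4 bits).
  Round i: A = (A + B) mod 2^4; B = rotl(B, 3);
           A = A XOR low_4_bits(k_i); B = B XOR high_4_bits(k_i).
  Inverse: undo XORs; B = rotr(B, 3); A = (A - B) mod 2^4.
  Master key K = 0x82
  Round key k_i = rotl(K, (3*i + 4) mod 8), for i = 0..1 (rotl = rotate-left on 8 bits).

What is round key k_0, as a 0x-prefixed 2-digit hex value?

0x28

K = 0x82
k_0 = rotl(K, (3*0+4) mod 8) = rotl(K, 4) = 0x28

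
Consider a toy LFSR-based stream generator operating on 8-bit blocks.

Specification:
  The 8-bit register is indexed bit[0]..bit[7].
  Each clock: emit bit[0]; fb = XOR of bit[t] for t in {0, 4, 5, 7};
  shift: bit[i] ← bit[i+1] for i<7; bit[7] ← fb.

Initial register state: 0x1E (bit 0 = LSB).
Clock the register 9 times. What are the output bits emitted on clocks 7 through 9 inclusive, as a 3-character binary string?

reg_0 = 0x1E
clock 1: out=0, reg = 0x8F
clock 2: out=1, reg = 0x47
clock 3: out=1, reg = 0xA3
clock 4: out=1, reg = 0xD1
clock 5: out=1, reg = 0xE8
clock 6: out=0, reg = 0x74
clock 7: out=0, reg = 0x3A
clock 8: out=0, reg = 0x1D
clock 9: out=1, reg = 0x0E

001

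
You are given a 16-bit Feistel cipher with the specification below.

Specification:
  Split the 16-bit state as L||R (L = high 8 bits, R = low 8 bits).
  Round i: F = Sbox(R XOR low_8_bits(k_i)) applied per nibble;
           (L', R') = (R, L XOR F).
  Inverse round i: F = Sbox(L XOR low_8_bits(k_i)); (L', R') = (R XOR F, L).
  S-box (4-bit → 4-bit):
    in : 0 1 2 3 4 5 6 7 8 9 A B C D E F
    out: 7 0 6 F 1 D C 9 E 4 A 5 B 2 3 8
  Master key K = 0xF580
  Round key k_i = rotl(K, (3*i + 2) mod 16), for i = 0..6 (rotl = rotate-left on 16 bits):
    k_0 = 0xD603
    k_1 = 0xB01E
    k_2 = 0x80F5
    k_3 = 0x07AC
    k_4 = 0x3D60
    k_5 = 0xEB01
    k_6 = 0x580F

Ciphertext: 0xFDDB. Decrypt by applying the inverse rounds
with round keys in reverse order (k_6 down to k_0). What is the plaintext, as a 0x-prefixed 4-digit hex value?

s_0 = ciphertext = 0xFDDB
s_1 = InvRound(s_0, k_6) = 0x5DFD
s_2 = InvRound(s_1, k_5) = 0x265D
s_3 = InvRound(s_2, k_4) = 0x4126
s_4 = InvRound(s_3, k_3) = 0x1441
s_5 = InvRound(s_4, k_2) = 0x7114
s_6 = InvRound(s_5, k_1) = 0xDC71
s_7 = InvRound(s_6, k_0) = 0x59DC

0x59DC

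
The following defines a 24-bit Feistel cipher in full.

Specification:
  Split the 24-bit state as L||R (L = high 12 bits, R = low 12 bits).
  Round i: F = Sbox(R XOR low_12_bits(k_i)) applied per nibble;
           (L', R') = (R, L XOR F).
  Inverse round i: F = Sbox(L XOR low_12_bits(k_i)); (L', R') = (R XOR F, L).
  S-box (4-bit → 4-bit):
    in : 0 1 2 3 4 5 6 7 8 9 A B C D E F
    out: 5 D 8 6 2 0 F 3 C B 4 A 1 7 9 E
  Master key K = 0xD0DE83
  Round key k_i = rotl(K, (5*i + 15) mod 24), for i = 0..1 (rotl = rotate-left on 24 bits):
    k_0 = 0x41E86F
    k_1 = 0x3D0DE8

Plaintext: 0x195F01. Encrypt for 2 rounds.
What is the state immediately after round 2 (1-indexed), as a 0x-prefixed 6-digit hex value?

0x26C1C3

s_0 = plaintext = 0x195F01
s_1 = Round(s_0, k_0) = 0xF0126C
s_2 = Round(s_1, k_1) = 0x26C1C3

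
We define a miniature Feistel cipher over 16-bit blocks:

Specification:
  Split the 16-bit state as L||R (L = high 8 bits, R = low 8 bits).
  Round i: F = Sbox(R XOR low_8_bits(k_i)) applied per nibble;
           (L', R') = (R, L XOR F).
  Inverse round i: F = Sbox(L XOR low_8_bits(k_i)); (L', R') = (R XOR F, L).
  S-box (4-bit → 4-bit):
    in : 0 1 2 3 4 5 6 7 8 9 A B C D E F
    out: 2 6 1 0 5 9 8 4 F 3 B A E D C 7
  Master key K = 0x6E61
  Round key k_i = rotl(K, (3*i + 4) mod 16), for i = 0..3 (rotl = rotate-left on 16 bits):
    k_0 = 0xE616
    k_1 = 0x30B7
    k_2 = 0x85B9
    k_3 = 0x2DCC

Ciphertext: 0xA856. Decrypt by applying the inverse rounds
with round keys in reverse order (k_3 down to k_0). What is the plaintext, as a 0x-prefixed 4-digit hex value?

s_0 = ciphertext = 0xA856
s_1 = InvRound(s_0, k_3) = 0xD3A8
s_2 = InvRound(s_1, k_2) = 0x23D3
s_3 = InvRound(s_2, k_1) = 0xE623
s_4 = InvRound(s_3, k_0) = 0x51E6

0x51E6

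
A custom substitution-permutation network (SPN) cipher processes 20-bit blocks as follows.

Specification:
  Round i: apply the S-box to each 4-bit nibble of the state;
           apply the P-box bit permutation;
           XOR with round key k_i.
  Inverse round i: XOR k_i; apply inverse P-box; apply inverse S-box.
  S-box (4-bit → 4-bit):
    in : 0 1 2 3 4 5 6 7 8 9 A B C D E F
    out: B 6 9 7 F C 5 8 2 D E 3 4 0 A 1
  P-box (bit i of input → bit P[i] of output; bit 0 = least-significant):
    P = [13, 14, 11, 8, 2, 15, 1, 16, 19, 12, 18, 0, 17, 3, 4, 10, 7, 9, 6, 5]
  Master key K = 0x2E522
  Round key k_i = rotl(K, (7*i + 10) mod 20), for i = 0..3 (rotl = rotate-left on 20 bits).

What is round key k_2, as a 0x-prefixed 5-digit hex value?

0xE5222

K = 0x2E522
k_0 = rotl(K, (7*0+10) mod 20) = rotl(K, 10) = 0x488B9
k_1 = rotl(K, (7*1+10) mod 20) = rotl(K, 17) = 0x45CA4
k_2 = rotl(K, (7*2+10) mod 20) = rotl(K, 4) = 0xE5222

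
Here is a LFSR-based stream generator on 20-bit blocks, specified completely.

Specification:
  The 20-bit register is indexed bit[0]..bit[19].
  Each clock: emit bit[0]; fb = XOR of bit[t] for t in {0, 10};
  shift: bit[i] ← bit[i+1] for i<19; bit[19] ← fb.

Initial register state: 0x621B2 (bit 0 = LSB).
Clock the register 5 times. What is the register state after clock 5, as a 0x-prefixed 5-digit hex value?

reg_0 = 0x621B2
clock 1: out=0, reg = 0x310D9
clock 2: out=1, reg = 0x9886C
clock 3: out=0, reg = 0x4C436
clock 4: out=0, reg = 0xA621B
clock 5: out=1, reg = 0xD310D

0xD310D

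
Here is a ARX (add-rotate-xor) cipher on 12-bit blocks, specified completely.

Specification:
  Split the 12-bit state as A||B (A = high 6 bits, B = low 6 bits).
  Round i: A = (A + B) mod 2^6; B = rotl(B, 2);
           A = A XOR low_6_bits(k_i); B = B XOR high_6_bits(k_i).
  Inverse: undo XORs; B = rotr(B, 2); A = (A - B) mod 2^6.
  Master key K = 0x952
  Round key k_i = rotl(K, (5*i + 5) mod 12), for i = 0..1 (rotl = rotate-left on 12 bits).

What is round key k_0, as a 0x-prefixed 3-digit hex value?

0xA52

K = 0x952
k_0 = rotl(K, (5*0+5) mod 12) = rotl(K, 5) = 0xA52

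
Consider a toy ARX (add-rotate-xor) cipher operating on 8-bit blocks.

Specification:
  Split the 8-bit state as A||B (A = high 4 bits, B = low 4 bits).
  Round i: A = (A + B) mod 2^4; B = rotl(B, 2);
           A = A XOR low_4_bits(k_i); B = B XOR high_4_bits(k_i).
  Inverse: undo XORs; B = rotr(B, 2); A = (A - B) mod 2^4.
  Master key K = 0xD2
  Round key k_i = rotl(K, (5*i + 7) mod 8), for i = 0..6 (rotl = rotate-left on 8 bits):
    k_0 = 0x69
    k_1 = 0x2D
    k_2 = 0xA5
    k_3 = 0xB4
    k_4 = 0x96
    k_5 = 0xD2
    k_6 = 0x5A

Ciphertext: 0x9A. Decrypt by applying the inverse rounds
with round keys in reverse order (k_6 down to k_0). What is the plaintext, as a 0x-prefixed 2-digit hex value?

0xEE

s_0 = ciphertext = 0x9A
s_1 = InvRound(s_0, k_6) = 0x4F
s_2 = InvRound(s_1, k_5) = 0xE8
s_3 = InvRound(s_2, k_4) = 0x44
s_4 = InvRound(s_3, k_3) = 0x1F
s_5 = InvRound(s_4, k_2) = 0xF5
s_6 = InvRound(s_5, k_1) = 0x5D
s_7 = InvRound(s_6, k_0) = 0xEE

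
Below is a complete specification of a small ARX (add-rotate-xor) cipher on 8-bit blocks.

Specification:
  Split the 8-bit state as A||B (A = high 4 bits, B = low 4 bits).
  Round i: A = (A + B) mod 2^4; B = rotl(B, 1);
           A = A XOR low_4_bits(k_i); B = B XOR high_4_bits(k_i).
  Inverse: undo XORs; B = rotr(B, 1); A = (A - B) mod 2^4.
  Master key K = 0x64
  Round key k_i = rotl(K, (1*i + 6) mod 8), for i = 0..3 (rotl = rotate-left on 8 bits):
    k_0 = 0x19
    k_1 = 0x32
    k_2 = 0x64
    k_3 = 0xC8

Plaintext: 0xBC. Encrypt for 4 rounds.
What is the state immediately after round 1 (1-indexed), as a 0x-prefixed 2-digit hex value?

s_0 = plaintext = 0xBC
s_1 = Round(s_0, k_0) = 0xE8
s_2 = Round(s_1, k_1) = 0x42
s_3 = Round(s_2, k_2) = 0x22
s_4 = Round(s_3, k_3) = 0xC8

0xE8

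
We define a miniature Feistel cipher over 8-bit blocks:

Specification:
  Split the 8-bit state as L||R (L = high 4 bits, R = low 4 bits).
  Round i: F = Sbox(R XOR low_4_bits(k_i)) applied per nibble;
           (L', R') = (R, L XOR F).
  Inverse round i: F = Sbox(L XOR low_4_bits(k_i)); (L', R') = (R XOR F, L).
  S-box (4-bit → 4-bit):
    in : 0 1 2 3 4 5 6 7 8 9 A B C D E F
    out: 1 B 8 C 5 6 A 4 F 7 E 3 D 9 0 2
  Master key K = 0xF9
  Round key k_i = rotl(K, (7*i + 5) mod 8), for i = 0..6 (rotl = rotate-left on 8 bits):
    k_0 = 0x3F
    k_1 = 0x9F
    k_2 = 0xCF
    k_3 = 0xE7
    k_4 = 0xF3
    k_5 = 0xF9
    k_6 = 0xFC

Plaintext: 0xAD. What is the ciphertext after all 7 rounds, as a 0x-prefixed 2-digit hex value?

s_0 = plaintext = 0xAD
s_1 = Round(s_0, k_0) = 0xD2
s_2 = Round(s_1, k_1) = 0x24
s_3 = Round(s_2, k_2) = 0x41
s_4 = Round(s_3, k_3) = 0x1E
s_5 = Round(s_4, k_4) = 0xE8
s_6 = Round(s_5, k_5) = 0x85
s_7 = Round(s_6, k_6) = 0x5F

0x5F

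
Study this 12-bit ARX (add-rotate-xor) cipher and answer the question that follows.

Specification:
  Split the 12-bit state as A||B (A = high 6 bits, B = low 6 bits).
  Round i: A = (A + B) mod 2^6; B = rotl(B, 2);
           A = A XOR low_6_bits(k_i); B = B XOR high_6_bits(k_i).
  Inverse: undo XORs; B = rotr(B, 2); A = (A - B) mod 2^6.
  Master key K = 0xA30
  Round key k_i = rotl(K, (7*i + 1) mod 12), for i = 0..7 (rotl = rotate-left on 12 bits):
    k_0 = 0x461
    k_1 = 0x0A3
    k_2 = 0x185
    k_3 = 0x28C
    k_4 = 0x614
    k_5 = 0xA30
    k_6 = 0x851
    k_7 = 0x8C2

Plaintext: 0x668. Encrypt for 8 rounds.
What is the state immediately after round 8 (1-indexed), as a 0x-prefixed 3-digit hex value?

s_0 = plaintext = 0x668
s_1 = Round(s_0, k_0) = 0x833
s_2 = Round(s_1, k_1) = 0xC0D
s_3 = Round(s_2, k_2) = 0xE32
s_4 = Round(s_3, k_3) = 0x981
s_5 = Round(s_4, k_4) = 0xCDC
s_6 = Round(s_5, k_5) = 0xFD9
s_7 = Round(s_6, k_6) = 0x244
s_8 = Round(s_7, k_7) = 0x3F3

0x3F3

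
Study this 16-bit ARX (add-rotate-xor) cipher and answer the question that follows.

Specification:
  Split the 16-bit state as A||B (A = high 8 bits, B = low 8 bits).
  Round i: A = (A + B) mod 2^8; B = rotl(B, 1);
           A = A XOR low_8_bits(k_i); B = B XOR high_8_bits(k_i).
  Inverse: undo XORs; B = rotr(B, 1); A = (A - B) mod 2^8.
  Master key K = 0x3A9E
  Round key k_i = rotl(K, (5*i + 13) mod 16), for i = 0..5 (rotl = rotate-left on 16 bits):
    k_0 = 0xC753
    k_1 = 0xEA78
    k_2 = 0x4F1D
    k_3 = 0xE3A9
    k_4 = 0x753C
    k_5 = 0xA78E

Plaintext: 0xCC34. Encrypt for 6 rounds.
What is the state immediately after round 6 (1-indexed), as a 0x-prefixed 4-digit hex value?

s_0 = plaintext = 0xCC34
s_1 = Round(s_0, k_0) = 0x53AF
s_2 = Round(s_1, k_1) = 0x7AB5
s_3 = Round(s_2, k_2) = 0x3224
s_4 = Round(s_3, k_3) = 0xFFAB
s_5 = Round(s_4, k_4) = 0x9622
s_6 = Round(s_5, k_5) = 0x36E3

0x36E3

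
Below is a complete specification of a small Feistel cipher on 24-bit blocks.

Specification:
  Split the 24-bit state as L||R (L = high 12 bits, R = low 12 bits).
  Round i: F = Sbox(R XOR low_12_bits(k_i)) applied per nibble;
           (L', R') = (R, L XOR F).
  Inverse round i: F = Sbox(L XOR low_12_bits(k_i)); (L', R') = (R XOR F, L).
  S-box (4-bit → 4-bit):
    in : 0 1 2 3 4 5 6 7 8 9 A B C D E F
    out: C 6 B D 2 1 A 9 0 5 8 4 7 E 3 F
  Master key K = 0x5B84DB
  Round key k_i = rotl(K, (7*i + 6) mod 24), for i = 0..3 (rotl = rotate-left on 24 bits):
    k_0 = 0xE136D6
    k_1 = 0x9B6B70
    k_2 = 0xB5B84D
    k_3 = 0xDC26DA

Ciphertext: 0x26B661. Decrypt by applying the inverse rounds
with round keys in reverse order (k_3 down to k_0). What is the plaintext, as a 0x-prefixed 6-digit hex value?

s_0 = ciphertext = 0x26B661
s_1 = InvRound(s_0, k_3) = 0x42726B
s_2 = InvRound(s_1, k_2) = 0x5C3427
s_3 = InvRound(s_2, k_1) = 0x76A5C3
s_4 = InvRound(s_3, k_0) = 0x38476A

0x38476A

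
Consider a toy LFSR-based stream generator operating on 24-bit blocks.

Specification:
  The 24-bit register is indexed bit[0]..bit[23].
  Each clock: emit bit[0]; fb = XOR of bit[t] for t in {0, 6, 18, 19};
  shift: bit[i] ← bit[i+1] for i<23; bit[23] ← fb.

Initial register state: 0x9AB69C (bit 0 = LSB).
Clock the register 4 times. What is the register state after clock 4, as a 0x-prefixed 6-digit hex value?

0x39AB69

reg_0 = 0x9AB69C
clock 1: out=0, reg = 0xCD5B4E
clock 2: out=0, reg = 0xE6ADA7
clock 3: out=1, reg = 0x7356D3
clock 4: out=1, reg = 0x39AB69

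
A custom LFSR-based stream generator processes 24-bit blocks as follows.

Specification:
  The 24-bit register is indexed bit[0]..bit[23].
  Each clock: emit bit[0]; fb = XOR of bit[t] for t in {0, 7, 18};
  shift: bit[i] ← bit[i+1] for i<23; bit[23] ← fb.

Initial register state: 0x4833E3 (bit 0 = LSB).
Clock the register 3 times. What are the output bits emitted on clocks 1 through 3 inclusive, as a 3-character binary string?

110

reg_0 = 0x4833E3
clock 1: out=1, reg = 0x2419F1
clock 2: out=1, reg = 0x920CF8
clock 3: out=0, reg = 0xC9067C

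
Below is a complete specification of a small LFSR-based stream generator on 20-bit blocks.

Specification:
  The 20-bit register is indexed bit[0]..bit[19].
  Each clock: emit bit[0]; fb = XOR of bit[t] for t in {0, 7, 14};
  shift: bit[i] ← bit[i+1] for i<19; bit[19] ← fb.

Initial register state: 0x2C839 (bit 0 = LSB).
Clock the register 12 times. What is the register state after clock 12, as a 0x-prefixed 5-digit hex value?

reg_0 = 0x2C839
clock 1: out=1, reg = 0x1641C
clock 2: out=0, reg = 0x8B20E
clock 3: out=0, reg = 0x45907
clock 4: out=1, reg = 0x22C83
clock 5: out=1, reg = 0x11641
clock 6: out=1, reg = 0x88B20
clock 7: out=0, reg = 0x44590
clock 8: out=0, reg = 0x222C8
clock 9: out=0, reg = 0x91164
clock 10: out=0, reg = 0x488B2
clock 11: out=0, reg = 0xA4459
clock 12: out=1, reg = 0x5222C

0x5222C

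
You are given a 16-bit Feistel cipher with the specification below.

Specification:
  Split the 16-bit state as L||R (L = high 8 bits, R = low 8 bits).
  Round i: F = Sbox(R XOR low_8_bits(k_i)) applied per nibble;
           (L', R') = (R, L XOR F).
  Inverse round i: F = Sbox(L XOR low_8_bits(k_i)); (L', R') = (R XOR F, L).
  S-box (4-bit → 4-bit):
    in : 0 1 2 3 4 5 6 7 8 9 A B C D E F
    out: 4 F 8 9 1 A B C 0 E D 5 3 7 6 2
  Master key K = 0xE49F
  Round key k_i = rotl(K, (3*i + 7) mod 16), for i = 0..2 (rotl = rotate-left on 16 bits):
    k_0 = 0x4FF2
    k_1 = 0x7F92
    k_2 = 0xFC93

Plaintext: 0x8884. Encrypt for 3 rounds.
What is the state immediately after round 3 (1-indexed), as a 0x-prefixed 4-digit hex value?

0xFBF3

s_0 = plaintext = 0x8884
s_1 = Round(s_0, k_0) = 0x8443
s_2 = Round(s_1, k_1) = 0x43FB
s_3 = Round(s_2, k_2) = 0xFBF3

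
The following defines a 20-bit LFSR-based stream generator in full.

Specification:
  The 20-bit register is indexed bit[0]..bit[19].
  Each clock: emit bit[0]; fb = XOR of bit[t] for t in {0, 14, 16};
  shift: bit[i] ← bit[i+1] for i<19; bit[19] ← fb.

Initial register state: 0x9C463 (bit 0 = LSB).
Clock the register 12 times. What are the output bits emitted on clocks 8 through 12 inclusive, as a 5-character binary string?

00010

reg_0 = 0x9C463
clock 1: out=1, reg = 0xCE231
clock 2: out=1, reg = 0x67118
clock 3: out=0, reg = 0xB388C
clock 4: out=0, reg = 0xD9C46
clock 5: out=0, reg = 0xECE23
clock 6: out=1, reg = 0x76711
clock 7: out=1, reg = 0xBB388
clock 8: out=0, reg = 0xDD9C4
clock 9: out=0, reg = 0x6ECE2
clock 10: out=0, reg = 0xB7671
clock 11: out=1, reg = 0xDBB38
clock 12: out=0, reg = 0xEDD9C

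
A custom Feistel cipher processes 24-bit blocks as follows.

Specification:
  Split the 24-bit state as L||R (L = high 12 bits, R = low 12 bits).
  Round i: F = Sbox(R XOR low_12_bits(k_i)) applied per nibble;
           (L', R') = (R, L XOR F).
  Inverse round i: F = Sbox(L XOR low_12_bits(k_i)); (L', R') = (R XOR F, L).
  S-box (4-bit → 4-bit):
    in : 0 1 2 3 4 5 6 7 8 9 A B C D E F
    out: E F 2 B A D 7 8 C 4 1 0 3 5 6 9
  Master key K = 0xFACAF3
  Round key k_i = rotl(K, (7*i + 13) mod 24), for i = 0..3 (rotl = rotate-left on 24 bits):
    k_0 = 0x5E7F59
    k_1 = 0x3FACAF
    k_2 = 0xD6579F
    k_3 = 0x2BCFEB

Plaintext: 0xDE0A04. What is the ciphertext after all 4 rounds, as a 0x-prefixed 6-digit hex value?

0x664D8C

s_0 = plaintext = 0xDE0A04
s_1 = Round(s_0, k_0) = 0xA04035
s_2 = Round(s_1, k_1) = 0x035945
s_3 = Round(s_2, k_2) = 0x945664
s_4 = Round(s_3, k_3) = 0x664D8C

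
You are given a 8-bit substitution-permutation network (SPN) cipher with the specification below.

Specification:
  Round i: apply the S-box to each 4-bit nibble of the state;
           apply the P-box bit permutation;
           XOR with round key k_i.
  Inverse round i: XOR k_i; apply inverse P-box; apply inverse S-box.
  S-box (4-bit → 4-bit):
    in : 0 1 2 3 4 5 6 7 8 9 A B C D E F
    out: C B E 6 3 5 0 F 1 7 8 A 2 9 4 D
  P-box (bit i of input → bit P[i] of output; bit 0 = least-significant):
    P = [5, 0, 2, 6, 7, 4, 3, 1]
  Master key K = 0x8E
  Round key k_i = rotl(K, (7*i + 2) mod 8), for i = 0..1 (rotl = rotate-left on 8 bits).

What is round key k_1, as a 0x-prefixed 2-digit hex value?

0x1D

K = 0x8E
k_0 = rotl(K, (7*0+2) mod 8) = rotl(K, 2) = 0x3A
k_1 = rotl(K, (7*1+2) mod 8) = rotl(K, 1) = 0x1D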